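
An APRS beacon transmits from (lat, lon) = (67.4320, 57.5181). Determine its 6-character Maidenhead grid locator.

Offset from 180°W / 90°S: lon 237.5181°, lat 157.4320°.
Field: lon ⌊237.5181/20⌋ = 11 → L; lat ⌊157.4320/10⌋ = 15 → P.
Square: lon ⌊17.5181/2⌋ = 8; lat ⌊7.4320/1⌋ = 7.
Subsquare: lon ⌊1.5181/0.0833333⌋ = 18 → s; lat ⌊0.4320/0.0416667⌋ = 10 → k.

LP87sk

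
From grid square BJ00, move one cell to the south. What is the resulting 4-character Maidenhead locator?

Latitude square 0; −1 → -1, wraps to 9, carry into field.
Latitude field J = 9; −1 → 8 = I.
The longitude characters are unchanged.

BI09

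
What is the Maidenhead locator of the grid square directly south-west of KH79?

KH68

Longitude square 7; −1 → 6.
Latitude square 9; −1 → 8.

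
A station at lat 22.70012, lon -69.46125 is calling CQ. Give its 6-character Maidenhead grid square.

FL52gq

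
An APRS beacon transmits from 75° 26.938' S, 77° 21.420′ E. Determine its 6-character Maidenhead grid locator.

Shift to the Maidenhead origin (180°W, 90°S): lon 257.3570, lat 14.5510.
Field: lon ⌊257.3570/20⌋ = 12 → M; lat ⌊14.5510/10⌋ = 1 → B.
Square: lon ⌊17.3570/2⌋ = 8; lat ⌊4.5510/1⌋ = 4.
Subsquare: lon ⌊1.3570/0.0833333⌋ = 16 → q; lat ⌊0.5510/0.0416667⌋ = 13 → n.

MB84qn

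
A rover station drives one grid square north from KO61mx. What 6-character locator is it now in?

Latitude subsquare x = 23; +1 → 24, wraps to 0 = a, carry into square.
Latitude square 1; +1 → 2.
The longitude characters are unchanged.

KO62ma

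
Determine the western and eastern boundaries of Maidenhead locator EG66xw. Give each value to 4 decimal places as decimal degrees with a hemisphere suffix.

Field E=4, G=6: +4·20° lon, +6·10° lat → SW at lon -100°, lat -30°.
Square 6, 6: +6·2° lon, +6·1° lat → SW at lon -88°, lat -24°.
Subsquare x=23, w=22: +23·0.0833333° lon, +22·0.0416667° lat → SW at lon -86.0833°, lat -23.0833°.
Cell spans 0.0833333° lon × 0.0416667° lat.
west 86.0833° W, east 86.0000° W.

86.0833° W, 86.0000° W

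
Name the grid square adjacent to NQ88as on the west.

Longitude subsquare a = 0; −1 → -1, wraps to 23 = x, carry into square.
Longitude square 8; −1 → 7.
The latitude characters are unchanged.

NQ78xs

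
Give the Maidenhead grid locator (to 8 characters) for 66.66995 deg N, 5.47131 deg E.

JP26rq60

Offset from 180°W / 90°S: lon 185.47131°, lat 156.66995°.
Field: 185.47131/20 → 9 → J, 156.66995/10 → 15 → P; chars JP.
Square: 5.47131/2 → 2, 6.66995/1 → 6; chars 26.
Subsquare: 1.47131/0.0833333 → 17 → r, 0.66995/0.0416667 → 16 → q; chars rq.
Extended square: 0.05464/0.00833333 → 6, 0.00328/0.00416667 → 0; chars 60.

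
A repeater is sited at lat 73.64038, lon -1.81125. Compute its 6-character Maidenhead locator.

Offset from 180°W / 90°S: lon 178.1887°, lat 163.6404°.
Field: lon ⌊178.1887/20⌋ = 8 → I; lat ⌊163.6404/10⌋ = 16 → Q.
Square: lon ⌊18.1887/2⌋ = 9; lat ⌊3.6404/1⌋ = 3.
Subsquare: lon ⌊0.1887/0.0833333⌋ = 2 → c; lat ⌊0.6404/0.0416667⌋ = 15 → p.

IQ93cp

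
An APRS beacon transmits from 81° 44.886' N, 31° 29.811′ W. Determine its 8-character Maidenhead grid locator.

HR41gr09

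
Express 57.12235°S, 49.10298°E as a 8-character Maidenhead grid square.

LD42nv20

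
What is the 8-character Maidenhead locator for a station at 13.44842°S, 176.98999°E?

Add 180° to longitude and 90° to latitude: 356.98999, 76.55158.
Field: lon ⌊356.98999/20⌋ = 17 → R; lat ⌊76.55158/10⌋ = 7 → H.
Square: lon ⌊16.98999/2⌋ = 8; lat ⌊6.55158/1⌋ = 6.
Subsquare: lon ⌊0.98999/0.0833333⌋ = 11 → l; lat ⌊0.55158/0.0416667⌋ = 13 → n.
Extended square: lon ⌊0.07332/0.00833333⌋ = 8; lat ⌊0.00991/0.00416667⌋ = 2.

RH86ln82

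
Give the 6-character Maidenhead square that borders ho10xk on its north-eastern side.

Longitude subsquare x = 23; +1 → 24, wraps to 0 = a, carry into square.
Longitude square 1; +1 → 2.
Latitude subsquare k = 10; +1 → 11 = l.

HO20al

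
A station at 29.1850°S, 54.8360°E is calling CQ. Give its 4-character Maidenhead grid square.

LG70

Offset from 180°W / 90°S: lon 234.84°, lat 60.81°.
Field: lon ⌊234.84/20⌋ = 11 → L; lat ⌊60.81/10⌋ = 6 → G.
Square: lon ⌊14.84/2⌋ = 7; lat ⌊0.81/1⌋ = 0.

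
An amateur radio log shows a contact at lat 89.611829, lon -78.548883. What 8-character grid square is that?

Shift to the Maidenhead origin (180°W, 90°S): lon 101.45112, lat 179.61183.
Field: 101.45112/20 → 5 → F, 179.61183/10 → 17 → R; chars FR.
Square: 1.45112/2 → 0, 9.61183/1 → 9; chars 09.
Subsquare: 1.45112/0.0833333 → 17 → r, 0.61183/0.0416667 → 14 → o; chars ro.
Extended square: 0.03445/0.00833333 → 4, 0.02850/0.00416667 → 6; chars 46.

FR09ro46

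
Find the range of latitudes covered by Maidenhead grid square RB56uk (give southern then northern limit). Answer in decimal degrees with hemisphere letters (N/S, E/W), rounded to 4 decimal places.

Field R=17, B=1: +17·20° lon, +1·10° lat → SW at lon 160°, lat -80°.
Square 5, 6: +5·2° lon, +6·1° lat → SW at lon 170°, lat -74°.
Subsquare u=20, k=10: +20·0.0833333° lon, +10·0.0416667° lat → SW at lon 171.667°, lat -73.5833°.
Cell spans 0.0833333° lon × 0.0416667° lat.
south 73.5833° S, north 73.5417° S.

73.5833° S, 73.5417° S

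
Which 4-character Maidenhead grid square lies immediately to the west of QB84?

Longitude square 8; −1 → 7.
The latitude characters are unchanged.

QB74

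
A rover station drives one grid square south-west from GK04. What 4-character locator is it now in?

Longitude square 0; −1 → -1, wraps to 9, carry into field.
Longitude field G = 6; −1 → 5 = F.
Latitude square 4; −1 → 3.

FK93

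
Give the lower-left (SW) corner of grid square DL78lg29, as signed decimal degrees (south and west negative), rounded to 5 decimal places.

28.28750, -105.06667

Field D=3, L=11: +3·20° lon, +11·10° lat → SW at lon -120°, lat 20°.
Square 7, 8: +7·2° lon, +8·1° lat → SW at lon -106°, lat 28°.
Subsquare l=11, g=6: +11·0.0833333° lon, +6·0.0416667° lat → SW at lon -105.083°, lat 28.25°.
Extended square 2, 9: +2·0.00833333° lon, +9·0.00416667° lat → SW at lon -105.067°, lat 28.2875°.
latitude 28.28750, longitude -105.06667.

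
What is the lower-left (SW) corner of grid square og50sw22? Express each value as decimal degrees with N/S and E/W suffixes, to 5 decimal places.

29.07500° S, 111.51667° E

Field O=14, G=6: +14·20° lon, +6·10° lat → SW at lon 100°, lat -30°.
Square 5, 0: +5·2° lon, +0·1° lat → SW at lon 110°, lat -30°.
Subsquare s=18, w=22: +18·0.0833333° lon, +22·0.0416667° lat → SW at lon 111.5°, lat -29.0833°.
Extended square 2, 2: +2·0.00833333° lon, +2·0.00416667° lat → SW at lon 111.517°, lat -29.075°.
latitude 29.07500° S, longitude 111.51667° E.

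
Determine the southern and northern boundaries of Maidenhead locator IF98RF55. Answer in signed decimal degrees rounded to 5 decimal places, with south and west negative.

Field I=8, F=5: +8·20° lon, +5·10° lat → SW at lon -20°, lat -40°.
Square 9, 8: +9·2° lon, +8·1° lat → SW at lon -2°, lat -32°.
Subsquare r=17, f=5: +17·0.0833333° lon, +5·0.0416667° lat → SW at lon -0.583333°, lat -31.7917°.
Extended square 5, 5: +5·0.00833333° lon, +5·0.00416667° lat → SW at lon -0.541667°, lat -31.7708°.
Cell spans 0.00833333° lon × 0.00416667° lat.
south -31.77083, north -31.76667.

-31.77083, -31.76667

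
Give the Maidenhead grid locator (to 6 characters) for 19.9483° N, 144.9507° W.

BK79mw

Add 180° to longitude and 90° to latitude: 35.0493, 109.9483.
Field: lon ⌊35.0493/20⌋ = 1 → B; lat ⌊109.9483/10⌋ = 10 → K.
Square: lon ⌊15.0493/2⌋ = 7; lat ⌊9.9483/1⌋ = 9.
Subsquare: lon ⌊1.0493/0.0833333⌋ = 12 → m; lat ⌊0.9483/0.0416667⌋ = 22 → w.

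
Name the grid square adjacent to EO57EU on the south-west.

EO57dt

Longitude subsquare e = 4; −1 → 3 = d.
Latitude subsquare u = 20; −1 → 19 = t.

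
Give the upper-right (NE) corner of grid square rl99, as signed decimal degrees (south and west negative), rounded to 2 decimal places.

Field R=17, L=11: +17·20° lon, +11·10° lat → SW at lon 160°, lat 20°.
Square 9, 9: +9·2° lon, +9·1° lat → SW at lon 178°, lat 29°.
Cell spans 2° lon × 1° lat. NE corner is SW corner plus one full cell.
latitude 30.00, longitude 180.00.

30.00, 180.00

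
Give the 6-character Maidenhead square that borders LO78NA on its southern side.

Latitude subsquare a = 0; −1 → -1, wraps to 23 = x, carry into square.
Latitude square 8; −1 → 7.
The longitude characters are unchanged.

LO77nx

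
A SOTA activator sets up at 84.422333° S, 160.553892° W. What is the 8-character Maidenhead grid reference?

AA95rn38

Offset from 180°W / 90°S: lon 19.44611°, lat 5.57767°.
Field (20°×10°, letters A–R): 19.44611/20 → 0 → A, 5.57767/10 → 0 → A; chars AA.
Square (2°×1°, digits 0–9): 19.44611/2 → 9, 5.57767/1 → 5; chars 95.
Subsquare (5′×2.5′, letters a–x): 1.44611/0.0833333 → 17 → r, 0.57767/0.0416667 → 13 → n; chars rn.
Extended square (30″×15″, digits 0–9): 0.02944/0.00833333 → 3, 0.03600/0.00416667 → 8; chars 38.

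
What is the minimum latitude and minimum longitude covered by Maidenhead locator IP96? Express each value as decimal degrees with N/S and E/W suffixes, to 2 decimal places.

66.00° N, 2.00° W

Field I=8, P=15: +8·20° lon, +15·10° lat → SW at lon -20°, lat 60°.
Square 9, 6: +9·2° lon, +6·1° lat → SW at lon -2°, lat 66°.
latitude 66.00° N, longitude 2.00° W.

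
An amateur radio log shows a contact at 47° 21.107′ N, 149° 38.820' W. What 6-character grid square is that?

BN57ei

Add 180° to longitude and 90° to latitude: 30.3530, 137.3518.
Field: 30.3530/20 → 1 → B, 137.3518/10 → 13 → N; chars BN.
Square: 10.3530/2 → 5, 7.3518/1 → 7; chars 57.
Subsquare: 0.3530/0.0833333 → 4 → e, 0.3518/0.0416667 → 8 → i; chars ei.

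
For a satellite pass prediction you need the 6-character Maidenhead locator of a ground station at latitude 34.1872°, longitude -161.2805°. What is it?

AM94ie

Offset from 180°W / 90°S: lon 18.7195°, lat 124.1872°.
Field: 18.7195/20 → 0 → A, 124.1872/10 → 12 → M; chars AM.
Square: 18.7195/2 → 9, 4.1872/1 → 4; chars 94.
Subsquare: 0.7195/0.0833333 → 8 → i, 0.1872/0.0416667 → 4 → e; chars ie.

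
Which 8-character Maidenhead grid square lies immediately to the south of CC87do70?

CC87dn79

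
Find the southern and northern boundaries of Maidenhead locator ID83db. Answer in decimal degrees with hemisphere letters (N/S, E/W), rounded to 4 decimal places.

56.9583° S, 56.9167° S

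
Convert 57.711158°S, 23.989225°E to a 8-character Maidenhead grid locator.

Offset from 180°W / 90°S: lon 203.98923°, lat 32.28884°.
Field: 203.98923/20 → 10 → K, 32.28884/10 → 3 → D; chars KD.
Square: 3.98923/2 → 1, 2.28884/1 → 2; chars 12.
Subsquare: 1.98923/0.0833333 → 23 → x, 0.28884/0.0416667 → 6 → g; chars xg.
Extended square: 0.07256/0.00833333 → 8, 0.03884/0.00416667 → 9; chars 89.

KD12xg89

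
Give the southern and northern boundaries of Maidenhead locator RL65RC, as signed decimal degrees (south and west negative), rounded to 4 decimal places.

Field R=17, L=11: +17·20° lon, +11·10° lat → SW at lon 160°, lat 20°.
Square 6, 5: +6·2° lon, +5·1° lat → SW at lon 172°, lat 25°.
Subsquare r=17, c=2: +17·0.0833333° lon, +2·0.0416667° lat → SW at lon 173.417°, lat 25.0833°.
Cell spans 0.0833333° lon × 0.0416667° lat.
south 25.0833, north 25.1250.

25.0833, 25.1250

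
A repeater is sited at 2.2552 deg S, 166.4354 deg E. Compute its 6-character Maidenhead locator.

RI37fr

Shift to the Maidenhead origin (180°W, 90°S): lon 346.4354, lat 87.7448.
Field: 346.4354/20 → 17 → R, 87.7448/10 → 8 → I; chars RI.
Square: 6.4354/2 → 3, 7.7448/1 → 7; chars 37.
Subsquare: 0.4354/0.0833333 → 5 → f, 0.7448/0.0416667 → 17 → r; chars fr.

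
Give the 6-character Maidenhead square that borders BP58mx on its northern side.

BP59ma

Latitude subsquare x = 23; +1 → 24, wraps to 0 = a, carry into square.
Latitude square 8; +1 → 9.
The longitude characters are unchanged.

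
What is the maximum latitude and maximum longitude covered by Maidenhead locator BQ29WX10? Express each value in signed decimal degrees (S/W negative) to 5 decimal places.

79.96250, -154.15000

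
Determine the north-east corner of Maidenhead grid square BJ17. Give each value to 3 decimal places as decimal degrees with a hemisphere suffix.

8.000° N, 156.000° W

Field B=1, J=9: +1·20° lon, +9·10° lat → SW at lon -160°, lat 0°.
Square 1, 7: +1·2° lon, +7·1° lat → SW at lon -158°, lat 7°.
Cell spans 2° lon × 1° lat. NE corner is SW corner plus one full cell.
latitude 8.000° N, longitude 156.000° W.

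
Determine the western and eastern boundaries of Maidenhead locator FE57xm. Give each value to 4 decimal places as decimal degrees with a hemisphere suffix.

68.0833° W, 68.0000° W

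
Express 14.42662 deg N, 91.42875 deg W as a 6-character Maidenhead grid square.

Offset from 180°W / 90°S: lon 88.5713°, lat 104.4266°.
Field: lon ⌊88.5713/20⌋ = 4 → E; lat ⌊104.4266/10⌋ = 10 → K.
Square: lon ⌊8.5713/2⌋ = 4; lat ⌊4.4266/1⌋ = 4.
Subsquare: lon ⌊0.5713/0.0833333⌋ = 6 → g; lat ⌊0.4266/0.0416667⌋ = 10 → k.

EK44gk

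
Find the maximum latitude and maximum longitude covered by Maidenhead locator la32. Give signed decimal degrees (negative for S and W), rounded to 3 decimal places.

-87.000, 48.000

Field L=11, A=0: +11·20° lon, +0·10° lat → SW at lon 40°, lat -90°.
Square 3, 2: +3·2° lon, +2·1° lat → SW at lon 46°, lat -88°.
Cell spans 2° lon × 1° lat. NE corner is SW corner plus one full cell.
latitude -87.000, longitude 48.000.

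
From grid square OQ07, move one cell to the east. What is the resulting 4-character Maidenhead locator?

OQ17

Longitude square 0; +1 → 1.
The latitude characters are unchanged.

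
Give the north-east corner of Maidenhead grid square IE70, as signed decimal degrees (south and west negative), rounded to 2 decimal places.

-49.00, -4.00

Field I=8, E=4: +8·20° lon, +4·10° lat → SW at lon -20°, lat -50°.
Square 7, 0: +7·2° lon, +0·1° lat → SW at lon -6°, lat -50°.
Cell spans 2° lon × 1° lat. NE corner is SW corner plus one full cell.
latitude -49.00, longitude -4.00.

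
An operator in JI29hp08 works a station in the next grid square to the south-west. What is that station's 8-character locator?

JI29gp97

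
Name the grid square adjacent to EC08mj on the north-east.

EC08nk

Longitude subsquare m = 12; +1 → 13 = n.
Latitude subsquare j = 9; +1 → 10 = k.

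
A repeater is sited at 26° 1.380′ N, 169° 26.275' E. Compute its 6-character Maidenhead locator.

RL46ra

Shift to the Maidenhead origin (180°W, 90°S): lon 349.4379, lat 116.0230.
Field: lon ⌊349.4379/20⌋ = 17 → R; lat ⌊116.0230/10⌋ = 11 → L.
Square: lon ⌊9.4379/2⌋ = 4; lat ⌊6.0230/1⌋ = 6.
Subsquare: lon ⌊1.4379/0.0833333⌋ = 17 → r; lat ⌊0.0230/0.0416667⌋ = 0 → a.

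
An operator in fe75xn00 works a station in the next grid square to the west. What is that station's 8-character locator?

FE75wn90

Longitude extended square 0; −1 → -1, wraps to 9, carry into subsquare.
Longitude subsquare x = 23; −1 → 22 = w.
The latitude characters are unchanged.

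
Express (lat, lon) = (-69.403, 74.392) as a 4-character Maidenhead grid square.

Offset from 180°W / 90°S: lon 254.39°, lat 20.60°.
Field (20°×10°, letters A–R): 254.39/20 → 12 → M, 20.60/10 → 2 → C; chars MC.
Square (2°×1°, digits 0–9): 14.39/2 → 7, 0.60/1 → 0; chars 70.

MC70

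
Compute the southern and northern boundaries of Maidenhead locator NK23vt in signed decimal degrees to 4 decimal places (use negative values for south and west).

13.7917, 13.8333

Field N=13, K=10: +13·20° lon, +10·10° lat → SW at lon 80°, lat 10°.
Square 2, 3: +2·2° lon, +3·1° lat → SW at lon 84°, lat 13°.
Subsquare v=21, t=19: +21·0.0833333° lon, +19·0.0416667° lat → SW at lon 85.75°, lat 13.7917°.
Cell spans 0.0833333° lon × 0.0416667° lat.
south 13.7917, north 13.8333.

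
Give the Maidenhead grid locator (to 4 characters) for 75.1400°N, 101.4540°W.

DQ95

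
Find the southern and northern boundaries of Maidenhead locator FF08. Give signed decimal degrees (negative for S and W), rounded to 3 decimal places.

-32.000, -31.000

Field F=5, F=5: +5·20° lon, +5·10° lat → SW at lon -80°, lat -40°.
Square 0, 8: +0·2° lon, +8·1° lat → SW at lon -80°, lat -32°.
Cell spans 2° lon × 1° lat.
south -32.000, north -31.000.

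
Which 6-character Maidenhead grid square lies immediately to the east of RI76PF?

RI76qf

Longitude subsquare p = 15; +1 → 16 = q.
The latitude characters are unchanged.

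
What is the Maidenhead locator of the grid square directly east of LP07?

LP17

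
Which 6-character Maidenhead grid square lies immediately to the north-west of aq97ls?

AQ97kt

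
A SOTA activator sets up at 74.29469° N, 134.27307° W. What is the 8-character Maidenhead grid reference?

Offset from 180°W / 90°S: lon 45.72693°, lat 164.29469°.
Field (20°×10°, letters A–R): 45.72693/20 → 2 → C, 164.29469/10 → 16 → Q; chars CQ.
Square (2°×1°, digits 0–9): 5.72693/2 → 2, 4.29469/1 → 4; chars 24.
Subsquare (5′×2.5′, letters a–x): 1.72693/0.0833333 → 20 → u, 0.29469/0.0416667 → 7 → h; chars uh.
Extended square (30″×15″, digits 0–9): 0.06026/0.00833333 → 7, 0.00302/0.00416667 → 0; chars 70.

CQ24uh70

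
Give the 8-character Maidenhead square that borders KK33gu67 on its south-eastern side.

KK33gu76

Longitude extended square 6; +1 → 7.
Latitude extended square 7; −1 → 6.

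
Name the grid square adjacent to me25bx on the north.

Latitude subsquare x = 23; +1 → 24, wraps to 0 = a, carry into square.
Latitude square 5; +1 → 6.
The longitude characters are unchanged.

ME26ba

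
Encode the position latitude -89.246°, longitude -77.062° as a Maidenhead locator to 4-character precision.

FA10

Add 180° to longitude and 90° to latitude: 102.94, 0.75.
Field: 102.94/20 → 5 → F, 0.75/10 → 0 → A; chars FA.
Square: 2.94/2 → 1, 0.75/1 → 0; chars 10.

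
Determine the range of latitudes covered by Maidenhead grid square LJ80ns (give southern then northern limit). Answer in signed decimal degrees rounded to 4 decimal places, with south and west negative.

0.7500, 0.7917

Field L=11, J=9: +11·20° lon, +9·10° lat → SW at lon 40°, lat 0°.
Square 8, 0: +8·2° lon, +0·1° lat → SW at lon 56°, lat 0°.
Subsquare n=13, s=18: +13·0.0833333° lon, +18·0.0416667° lat → SW at lon 57.0833°, lat 0.75°.
Cell spans 0.0833333° lon × 0.0416667° lat.
south 0.7500, north 0.7917.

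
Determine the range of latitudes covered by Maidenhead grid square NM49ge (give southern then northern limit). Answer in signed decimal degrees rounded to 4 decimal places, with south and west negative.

39.1667, 39.2083

Field N=13, M=12: +13·20° lon, +12·10° lat → SW at lon 80°, lat 30°.
Square 4, 9: +4·2° lon, +9·1° lat → SW at lon 88°, lat 39°.
Subsquare g=6, e=4: +6·0.0833333° lon, +4·0.0416667° lat → SW at lon 88.5°, lat 39.1667°.
Cell spans 0.0833333° lon × 0.0416667° lat.
south 39.1667, north 39.2083.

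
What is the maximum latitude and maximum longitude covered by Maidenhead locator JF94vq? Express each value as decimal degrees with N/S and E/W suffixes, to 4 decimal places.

35.2917° S, 19.8333° E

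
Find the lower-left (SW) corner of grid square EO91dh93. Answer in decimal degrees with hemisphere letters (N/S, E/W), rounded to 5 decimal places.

Field E=4, O=14: +4·20° lon, +14·10° lat → SW at lon -100°, lat 50°.
Square 9, 1: +9·2° lon, +1·1° lat → SW at lon -82°, lat 51°.
Subsquare d=3, h=7: +3·0.0833333° lon, +7·0.0416667° lat → SW at lon -81.75°, lat 51.2917°.
Extended square 9, 3: +9·0.00833333° lon, +3·0.00416667° lat → SW at lon -81.675°, lat 51.3042°.
latitude 51.30417° N, longitude 81.67500° W.

51.30417° N, 81.67500° W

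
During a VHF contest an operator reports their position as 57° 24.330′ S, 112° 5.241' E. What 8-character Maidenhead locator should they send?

Offset from 180°W / 90°S: lon 292.08735°, lat 32.59450°.
Field (20°×10°, letters A–R): lon ⌊292.08735/20⌋ = 14 → O; lat ⌊32.59450/10⌋ = 3 → D.
Square (2°×1°, digits 0–9): lon ⌊12.08735/2⌋ = 6; lat ⌊2.59450/1⌋ = 2.
Subsquare (5′×2.5′, letters a–x): lon ⌊0.08735/0.0833333⌋ = 1 → b; lat ⌊0.59450/0.0416667⌋ = 14 → o.
Extended square (30″×15″, digits 0–9): lon ⌊0.00402/0.00833333⌋ = 0; lat ⌊0.01117/0.00416667⌋ = 2.

OD62bo02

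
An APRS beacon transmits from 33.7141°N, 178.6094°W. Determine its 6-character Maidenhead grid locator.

AM03qr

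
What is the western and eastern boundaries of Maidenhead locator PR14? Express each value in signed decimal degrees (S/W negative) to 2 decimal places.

Field P=15, R=17: +15·20° lon, +17·10° lat → SW at lon 120°, lat 80°.
Square 1, 4: +1·2° lon, +4·1° lat → SW at lon 122°, lat 84°.
Cell spans 2° lon × 1° lat.
west 122.00, east 124.00.

122.00, 124.00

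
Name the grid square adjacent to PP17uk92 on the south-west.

Longitude extended square 9; −1 → 8.
Latitude extended square 2; −1 → 1.

PP17uk81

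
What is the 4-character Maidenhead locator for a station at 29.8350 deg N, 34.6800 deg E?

KL79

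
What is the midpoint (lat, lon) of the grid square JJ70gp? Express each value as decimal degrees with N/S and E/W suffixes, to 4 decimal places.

Field J=9, J=9: +9·20° lon, +9·10° lat → SW at lon 0°, lat 0°.
Square 7, 0: +7·2° lon, +0·1° lat → SW at lon 14°, lat 0°.
Subsquare g=6, p=15: +6·0.0833333° lon, +15·0.0416667° lat → SW at lon 14.5°, lat 0.625°.
Cell spans 0.0833333° lon × 0.0416667° lat. Centre is SW corner plus half of each.
latitude 0.6458° N, longitude 14.5417° E.

0.6458° N, 14.5417° E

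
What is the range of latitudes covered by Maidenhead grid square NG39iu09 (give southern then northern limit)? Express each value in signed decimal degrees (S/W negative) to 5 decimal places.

-20.12917, -20.12500

Field N=13, G=6: +13·20° lon, +6·10° lat → SW at lon 80°, lat -30°.
Square 3, 9: +3·2° lon, +9·1° lat → SW at lon 86°, lat -21°.
Subsquare i=8, u=20: +8·0.0833333° lon, +20·0.0416667° lat → SW at lon 86.6667°, lat -20.1667°.
Extended square 0, 9: +0·0.00833333° lon, +9·0.00416667° lat → SW at lon 86.6667°, lat -20.1292°.
Cell spans 0.00833333° lon × 0.00416667° lat.
south -20.12917, north -20.12500.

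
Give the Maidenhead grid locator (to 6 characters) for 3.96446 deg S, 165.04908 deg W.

AI76la

Shift to the Maidenhead origin (180°W, 90°S): lon 14.9509, lat 86.0355.
Field: lon ⌊14.9509/20⌋ = 0 → A; lat ⌊86.0355/10⌋ = 8 → I.
Square: lon ⌊14.9509/2⌋ = 7; lat ⌊6.0355/1⌋ = 6.
Subsquare: lon ⌊0.9509/0.0833333⌋ = 11 → l; lat ⌊0.0355/0.0416667⌋ = 0 → a.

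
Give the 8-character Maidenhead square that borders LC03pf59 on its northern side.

Latitude extended square 9; +1 → 10, wraps to 0, carry into subsquare.
Latitude subsquare f = 5; +1 → 6 = g.
The longitude characters are unchanged.

LC03pg50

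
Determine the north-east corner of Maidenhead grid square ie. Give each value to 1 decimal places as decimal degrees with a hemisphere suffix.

40.0° S, 0.0° E

Field I=8, E=4: +8·20° lon, +4·10° lat → SW at lon -20°, lat -50°.
Cell spans 20° lon × 10° lat. NE corner is SW corner plus one full cell.
latitude 40.0° S, longitude 0.0° E.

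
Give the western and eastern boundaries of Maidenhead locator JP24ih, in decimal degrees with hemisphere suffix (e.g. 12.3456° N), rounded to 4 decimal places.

4.6667° E, 4.7500° E

Field J=9, P=15: +9·20° lon, +15·10° lat → SW at lon 0°, lat 60°.
Square 2, 4: +2·2° lon, +4·1° lat → SW at lon 4°, lat 64°.
Subsquare i=8, h=7: +8·0.0833333° lon, +7·0.0416667° lat → SW at lon 4.66667°, lat 64.2917°.
Cell spans 0.0833333° lon × 0.0416667° lat.
west 4.6667° E, east 4.7500° E.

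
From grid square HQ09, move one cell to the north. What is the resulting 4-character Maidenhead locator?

HR00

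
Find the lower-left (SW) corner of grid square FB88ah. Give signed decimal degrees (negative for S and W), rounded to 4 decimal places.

-71.7083, -64.0000

Field F=5, B=1: +5·20° lon, +1·10° lat → SW at lon -80°, lat -80°.
Square 8, 8: +8·2° lon, +8·1° lat → SW at lon -64°, lat -72°.
Subsquare a=0, h=7: +0·0.0833333° lon, +7·0.0416667° lat → SW at lon -64°, lat -71.7083°.
latitude -71.7083, longitude -64.0000.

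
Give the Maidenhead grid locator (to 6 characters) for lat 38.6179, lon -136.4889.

CM18so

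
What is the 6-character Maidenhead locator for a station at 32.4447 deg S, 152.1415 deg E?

Add 180° to longitude and 90° to latitude: 332.1415, 57.5553.
Field: 332.1415/20 → 16 → Q, 57.5553/10 → 5 → F; chars QF.
Square: 12.1415/2 → 6, 7.5553/1 → 7; chars 67.
Subsquare: 0.1415/0.0833333 → 1 → b, 0.5553/0.0416667 → 13 → n; chars bn.

QF67bn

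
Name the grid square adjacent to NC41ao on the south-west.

Longitude subsquare a = 0; −1 → -1, wraps to 23 = x, carry into square.
Longitude square 4; −1 → 3.
Latitude subsquare o = 14; −1 → 13 = n.

NC31xn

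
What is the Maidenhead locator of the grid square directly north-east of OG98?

PG09

Longitude square 9; +1 → 10, wraps to 0, carry into field.
Longitude field O = 14; +1 → 15 = P.
Latitude square 8; +1 → 9.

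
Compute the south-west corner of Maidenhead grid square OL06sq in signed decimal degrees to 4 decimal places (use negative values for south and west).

Field O=14, L=11: +14·20° lon, +11·10° lat → SW at lon 100°, lat 20°.
Square 0, 6: +0·2° lon, +6·1° lat → SW at lon 100°, lat 26°.
Subsquare s=18, q=16: +18·0.0833333° lon, +16·0.0416667° lat → SW at lon 101.5°, lat 26.6667°.
latitude 26.6667, longitude 101.5000.

26.6667, 101.5000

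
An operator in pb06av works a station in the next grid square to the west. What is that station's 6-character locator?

OB96xv

Longitude subsquare a = 0; −1 → -1, wraps to 23 = x, carry into square.
Longitude square 0; −1 → -1, wraps to 9, carry into field.
Longitude field P = 15; −1 → 14 = O.
The latitude characters are unchanged.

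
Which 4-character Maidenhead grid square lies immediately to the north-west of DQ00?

CQ91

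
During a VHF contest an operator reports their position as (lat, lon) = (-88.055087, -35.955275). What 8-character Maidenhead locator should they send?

HA21aw56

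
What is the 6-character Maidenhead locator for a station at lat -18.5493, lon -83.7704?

EH81ck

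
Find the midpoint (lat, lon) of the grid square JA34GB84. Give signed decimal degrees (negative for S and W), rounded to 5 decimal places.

Field J=9, A=0: +9·20° lon, +0·10° lat → SW at lon 0°, lat -90°.
Square 3, 4: +3·2° lon, +4·1° lat → SW at lon 6°, lat -86°.
Subsquare g=6, b=1: +6·0.0833333° lon, +1·0.0416667° lat → SW at lon 6.5°, lat -85.9583°.
Extended square 8, 4: +8·0.00833333° lon, +4·0.00416667° lat → SW at lon 6.56667°, lat -85.9417°.
Cell spans 0.00833333° lon × 0.00416667° lat. Centre is SW corner plus half of each.
latitude -85.93958, longitude 6.57083.

-85.93958, 6.57083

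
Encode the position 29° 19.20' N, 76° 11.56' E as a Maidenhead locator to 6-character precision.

ML89ch

Shift to the Maidenhead origin (180°W, 90°S): lon 256.1927, lat 119.3200.
Field: lon ⌊256.1927/20⌋ = 12 → M; lat ⌊119.3200/10⌋ = 11 → L.
Square: lon ⌊16.1927/2⌋ = 8; lat ⌊9.3200/1⌋ = 9.
Subsquare: lon ⌊0.1927/0.0833333⌋ = 2 → c; lat ⌊0.3200/0.0416667⌋ = 7 → h.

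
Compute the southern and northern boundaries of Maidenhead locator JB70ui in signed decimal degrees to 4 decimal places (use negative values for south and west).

-79.6667, -79.6250

Field J=9, B=1: +9·20° lon, +1·10° lat → SW at lon 0°, lat -80°.
Square 7, 0: +7·2° lon, +0·1° lat → SW at lon 14°, lat -80°.
Subsquare u=20, i=8: +20·0.0833333° lon, +8·0.0416667° lat → SW at lon 15.6667°, lat -79.6667°.
Cell spans 0.0833333° lon × 0.0416667° lat.
south -79.6667, north -79.6250.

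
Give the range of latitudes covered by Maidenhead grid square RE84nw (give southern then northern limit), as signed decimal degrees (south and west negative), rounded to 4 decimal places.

Field R=17, E=4: +17·20° lon, +4·10° lat → SW at lon 160°, lat -50°.
Square 8, 4: +8·2° lon, +4·1° lat → SW at lon 176°, lat -46°.
Subsquare n=13, w=22: +13·0.0833333° lon, +22·0.0416667° lat → SW at lon 177.083°, lat -45.0833°.
Cell spans 0.0833333° lon × 0.0416667° lat.
south -45.0833, north -45.0417.

-45.0833, -45.0417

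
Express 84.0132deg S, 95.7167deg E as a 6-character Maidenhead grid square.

NA75ux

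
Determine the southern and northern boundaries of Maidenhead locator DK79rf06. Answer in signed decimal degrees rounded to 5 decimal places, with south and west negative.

Field D=3, K=10: +3·20° lon, +10·10° lat → SW at lon -120°, lat 10°.
Square 7, 9: +7·2° lon, +9·1° lat → SW at lon -106°, lat 19°.
Subsquare r=17, f=5: +17·0.0833333° lon, +5·0.0416667° lat → SW at lon -104.583°, lat 19.2083°.
Extended square 0, 6: +0·0.00833333° lon, +6·0.00416667° lat → SW at lon -104.583°, lat 19.2333°.
Cell spans 0.00833333° lon × 0.00416667° lat.
south 19.23333, north 19.23750.

19.23333, 19.23750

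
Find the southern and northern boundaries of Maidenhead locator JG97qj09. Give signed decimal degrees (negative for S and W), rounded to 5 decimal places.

-22.58750, -22.58333

Field J=9, G=6: +9·20° lon, +6·10° lat → SW at lon 0°, lat -30°.
Square 9, 7: +9·2° lon, +7·1° lat → SW at lon 18°, lat -23°.
Subsquare q=16, j=9: +16·0.0833333° lon, +9·0.0416667° lat → SW at lon 19.3333°, lat -22.625°.
Extended square 0, 9: +0·0.00833333° lon, +9·0.00416667° lat → SW at lon 19.3333°, lat -22.5875°.
Cell spans 0.00833333° lon × 0.00416667° lat.
south -22.58750, north -22.58333.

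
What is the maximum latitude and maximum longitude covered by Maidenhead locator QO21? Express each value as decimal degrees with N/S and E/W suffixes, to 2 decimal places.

Field Q=16, O=14: +16·20° lon, +14·10° lat → SW at lon 140°, lat 50°.
Square 2, 1: +2·2° lon, +1·1° lat → SW at lon 144°, lat 51°.
Cell spans 2° lon × 1° lat. NE corner is SW corner plus one full cell.
latitude 52.00° N, longitude 146.00° E.

52.00° N, 146.00° E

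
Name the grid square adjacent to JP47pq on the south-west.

Longitude subsquare p = 15; −1 → 14 = o.
Latitude subsquare q = 16; −1 → 15 = p.

JP47op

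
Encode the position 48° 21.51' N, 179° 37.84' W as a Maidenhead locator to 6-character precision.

AN08ei

Add 180° to longitude and 90° to latitude: 0.3693, 138.3585.
Field (20°×10°, letters A–R): 0.3693/20 → 0 → A, 138.3585/10 → 13 → N; chars AN.
Square (2°×1°, digits 0–9): 0.3693/2 → 0, 8.3585/1 → 8; chars 08.
Subsquare (5′×2.5′, letters a–x): 0.3693/0.0833333 → 4 → e, 0.3585/0.0416667 → 8 → i; chars ei.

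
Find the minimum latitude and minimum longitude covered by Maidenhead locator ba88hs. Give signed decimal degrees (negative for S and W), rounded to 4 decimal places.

-81.2500, -143.4167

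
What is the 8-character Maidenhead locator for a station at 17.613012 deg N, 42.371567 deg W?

GK87to57

Add 180° to longitude and 90° to latitude: 137.62843, 107.61301.
Field: 137.62843/20 → 6 → G, 107.61301/10 → 10 → K; chars GK.
Square: 17.62843/2 → 8, 7.61301/1 → 7; chars 87.
Subsquare: 1.62843/0.0833333 → 19 → t, 0.61301/0.0416667 → 14 → o; chars to.
Extended square: 0.04510/0.00833333 → 5, 0.02968/0.00416667 → 7; chars 57.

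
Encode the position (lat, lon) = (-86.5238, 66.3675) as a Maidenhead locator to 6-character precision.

Shift to the Maidenhead origin (180°W, 90°S): lon 246.3675, lat 3.4762.
Field: 246.3675/20 → 12 → M, 3.4762/10 → 0 → A; chars MA.
Square: 6.3675/2 → 3, 3.4762/1 → 3; chars 33.
Subsquare: 0.3675/0.0833333 → 4 → e, 0.4762/0.0416667 → 11 → l; chars el.

MA33el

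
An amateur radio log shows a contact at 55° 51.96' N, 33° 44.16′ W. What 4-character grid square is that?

HO35

Shift to the Maidenhead origin (180°W, 90°S): lon 146.26, lat 145.87.
Field: lon ⌊146.26/20⌋ = 7 → H; lat ⌊145.87/10⌋ = 14 → O.
Square: lon ⌊6.26/2⌋ = 3; lat ⌊5.87/1⌋ = 5.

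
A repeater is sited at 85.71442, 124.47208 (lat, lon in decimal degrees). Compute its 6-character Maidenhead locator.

PR25fr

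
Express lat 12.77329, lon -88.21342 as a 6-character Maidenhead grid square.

EK52vs

Offset from 180°W / 90°S: lon 91.7866°, lat 102.7733°.
Field: 91.7866/20 → 4 → E, 102.7733/10 → 10 → K; chars EK.
Square: 11.7866/2 → 5, 2.7733/1 → 2; chars 52.
Subsquare: 1.7866/0.0833333 → 21 → v, 0.7733/0.0416667 → 18 → s; chars vs.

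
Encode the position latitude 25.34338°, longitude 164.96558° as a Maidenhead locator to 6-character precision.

RL25li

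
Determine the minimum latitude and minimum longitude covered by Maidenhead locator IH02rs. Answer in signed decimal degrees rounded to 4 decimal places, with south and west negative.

Field I=8, H=7: +8·20° lon, +7·10° lat → SW at lon -20°, lat -20°.
Square 0, 2: +0·2° lon, +2·1° lat → SW at lon -20°, lat -18°.
Subsquare r=17, s=18: +17·0.0833333° lon, +18·0.0416667° lat → SW at lon -18.5833°, lat -17.25°.
latitude -17.2500, longitude -18.5833.

-17.2500, -18.5833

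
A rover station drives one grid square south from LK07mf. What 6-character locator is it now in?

LK07me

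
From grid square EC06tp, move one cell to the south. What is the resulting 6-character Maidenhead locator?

EC06to

Latitude subsquare p = 15; −1 → 14 = o.
The longitude characters are unchanged.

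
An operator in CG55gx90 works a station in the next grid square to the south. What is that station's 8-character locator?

Latitude extended square 0; −1 → -1, wraps to 9, carry into subsquare.
Latitude subsquare x = 23; −1 → 22 = w.
The longitude characters are unchanged.

CG55gw99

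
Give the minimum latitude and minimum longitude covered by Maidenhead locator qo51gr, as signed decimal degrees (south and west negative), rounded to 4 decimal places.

51.7083, 150.5000

Field Q=16, O=14: +16·20° lon, +14·10° lat → SW at lon 140°, lat 50°.
Square 5, 1: +5·2° lon, +1·1° lat → SW at lon 150°, lat 51°.
Subsquare g=6, r=17: +6·0.0833333° lon, +17·0.0416667° lat → SW at lon 150.5°, lat 51.7083°.
latitude 51.7083, longitude 150.5000.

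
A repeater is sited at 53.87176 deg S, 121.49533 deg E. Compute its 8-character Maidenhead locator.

PD06rd90

Shift to the Maidenhead origin (180°W, 90°S): lon 301.49533, lat 36.12824.
Field (20°×10°, letters A–R): 301.49533/20 → 15 → P, 36.12824/10 → 3 → D; chars PD.
Square (2°×1°, digits 0–9): 1.49533/2 → 0, 6.12824/1 → 6; chars 06.
Subsquare (5′×2.5′, letters a–x): 1.49533/0.0833333 → 17 → r, 0.12824/0.0416667 → 3 → d; chars rd.
Extended square (30″×15″, digits 0–9): 0.07866/0.00833333 → 9, 0.00324/0.00416667 → 0; chars 90.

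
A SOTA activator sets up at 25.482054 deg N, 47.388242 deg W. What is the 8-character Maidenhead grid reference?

Offset from 180°W / 90°S: lon 132.61176°, lat 115.48205°.
Field: 132.61176/20 → 6 → G, 115.48205/10 → 11 → L; chars GL.
Square: 12.61176/2 → 6, 5.48205/1 → 5; chars 65.
Subsquare: 0.61176/0.0833333 → 7 → h, 0.48205/0.0416667 → 11 → l; chars hl.
Extended square: 0.02842/0.00833333 → 3, 0.02372/0.00416667 → 5; chars 35.

GL65hl35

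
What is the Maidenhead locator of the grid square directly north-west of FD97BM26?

Longitude extended square 2; −1 → 1.
Latitude extended square 6; +1 → 7.

FD97bm17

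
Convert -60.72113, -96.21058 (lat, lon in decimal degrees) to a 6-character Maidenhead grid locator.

Add 180° to longitude and 90° to latitude: 83.7894, 29.2789.
Field: lon ⌊83.7894/20⌋ = 4 → E; lat ⌊29.2789/10⌋ = 2 → C.
Square: lon ⌊3.7894/2⌋ = 1; lat ⌊9.2789/1⌋ = 9.
Subsquare: lon ⌊1.7894/0.0833333⌋ = 21 → v; lat ⌊0.2789/0.0416667⌋ = 6 → g.

EC19vg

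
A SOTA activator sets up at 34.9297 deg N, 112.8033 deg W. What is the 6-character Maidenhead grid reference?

DM34ow

Shift to the Maidenhead origin (180°W, 90°S): lon 67.1967, lat 124.9297.
Field: lon ⌊67.1967/20⌋ = 3 → D; lat ⌊124.9297/10⌋ = 12 → M.
Square: lon ⌊7.1967/2⌋ = 3; lat ⌊4.9297/1⌋ = 4.
Subsquare: lon ⌊1.1967/0.0833333⌋ = 14 → o; lat ⌊0.9297/0.0416667⌋ = 22 → w.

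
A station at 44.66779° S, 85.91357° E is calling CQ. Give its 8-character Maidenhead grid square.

Add 180° to longitude and 90° to latitude: 265.91357, 45.33221.
Field: lon ⌊265.91357/20⌋ = 13 → N; lat ⌊45.33221/10⌋ = 4 → E.
Square: lon ⌊5.91357/2⌋ = 2; lat ⌊5.33221/1⌋ = 5.
Subsquare: lon ⌊1.91357/0.0833333⌋ = 22 → w; lat ⌊0.33221/0.0416667⌋ = 7 → h.
Extended square: lon ⌊0.08024/0.00833333⌋ = 9; lat ⌊0.04054/0.00416667⌋ = 9.

NE25wh99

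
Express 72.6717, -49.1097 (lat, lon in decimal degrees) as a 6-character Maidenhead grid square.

Add 180° to longitude and 90° to latitude: 130.8903, 162.6717.
Field (20°×10°, letters A–R): 130.8903/20 → 6 → G, 162.6717/10 → 16 → Q; chars GQ.
Square (2°×1°, digits 0–9): 10.8903/2 → 5, 2.6717/1 → 2; chars 52.
Subsquare (5′×2.5′, letters a–x): 0.8903/0.0833333 → 10 → k, 0.6717/0.0416667 → 16 → q; chars kq.

GQ52kq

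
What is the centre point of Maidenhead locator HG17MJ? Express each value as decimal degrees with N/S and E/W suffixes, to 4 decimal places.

Field H=7, G=6: +7·20° lon, +6·10° lat → SW at lon -40°, lat -30°.
Square 1, 7: +1·2° lon, +7·1° lat → SW at lon -38°, lat -23°.
Subsquare m=12, j=9: +12·0.0833333° lon, +9·0.0416667° lat → SW at lon -37°, lat -22.625°.
Cell spans 0.0833333° lon × 0.0416667° lat. Centre is SW corner plus half of each.
latitude 22.6042° S, longitude 36.9583° W.

22.6042° S, 36.9583° W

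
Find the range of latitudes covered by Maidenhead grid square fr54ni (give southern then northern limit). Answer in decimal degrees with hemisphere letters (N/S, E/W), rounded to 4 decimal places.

84.3333° N, 84.3750° N

Field F=5, R=17: +5·20° lon, +17·10° lat → SW at lon -80°, lat 80°.
Square 5, 4: +5·2° lon, +4·1° lat → SW at lon -70°, lat 84°.
Subsquare n=13, i=8: +13·0.0833333° lon, +8·0.0416667° lat → SW at lon -68.9167°, lat 84.3333°.
Cell spans 0.0833333° lon × 0.0416667° lat.
south 84.3333° N, north 84.3750° N.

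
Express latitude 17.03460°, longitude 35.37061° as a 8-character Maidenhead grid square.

KK77qa48

Offset from 180°W / 90°S: lon 215.37061°, lat 107.03460°.
Field (20°×10°, letters A–R): 215.37061/20 → 10 → K, 107.03460/10 → 10 → K; chars KK.
Square (2°×1°, digits 0–9): 15.37061/2 → 7, 7.03460/1 → 7; chars 77.
Subsquare (5′×2.5′, letters a–x): 1.37061/0.0833333 → 16 → q, 0.03460/0.0416667 → 0 → a; chars qa.
Extended square (30″×15″, digits 0–9): 0.03728/0.00833333 → 4, 0.03460/0.00416667 → 8; chars 48.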